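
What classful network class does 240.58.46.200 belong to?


First octet: 240
Binary: 11110000
1111xxxx -> Class E (240-255)
Class E (reserved), default mask N/A


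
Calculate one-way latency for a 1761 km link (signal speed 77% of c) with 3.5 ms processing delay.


Speed = 0.77 * 3e5 km/s = 231000 km/s
Propagation delay = 1761 / 231000 = 0.0076 s = 7.6234 ms
Processing delay = 3.5 ms
Total one-way latency = 11.1234 ms


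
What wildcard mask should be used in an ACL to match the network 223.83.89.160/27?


Subnet mask: 255.255.255.224
Wildcard = 255.255.255.255 - subnet mask
255 - 255 = 0
255 - 255 = 0
255 - 255 = 0
255 - 224 = 31
Wildcard: 0.0.0.31


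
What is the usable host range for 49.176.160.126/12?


Network: 49.176.0.0
Broadcast: 49.191.255.255
First usable = network + 1
Last usable = broadcast - 1
Range: 49.176.0.1 to 49.191.255.254


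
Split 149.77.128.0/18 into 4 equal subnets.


New prefix = 18 + 2 = 20
Each subnet has 4096 addresses
  149.77.128.0/20
  149.77.144.0/20
  149.77.160.0/20
  149.77.176.0/20
Subnets: 149.77.128.0/20, 149.77.144.0/20, 149.77.160.0/20, 149.77.176.0/20


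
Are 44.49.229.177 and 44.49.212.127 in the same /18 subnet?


Mask: 255.255.192.0
44.49.229.177 AND mask = 44.49.192.0
44.49.212.127 AND mask = 44.49.192.0
Yes, same subnet (44.49.192.0)


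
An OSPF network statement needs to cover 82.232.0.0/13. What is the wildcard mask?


Subnet mask: 255.248.0.0
Wildcard = 255.255.255.255 - subnet mask
255 - 255 = 0
255 - 248 = 7
255 - 0 = 255
255 - 0 = 255
Wildcard: 0.7.255.255


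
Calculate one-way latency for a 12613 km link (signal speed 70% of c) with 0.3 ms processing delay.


Speed = 0.7 * 3e5 km/s = 210000 km/s
Propagation delay = 12613 / 210000 = 0.0601 s = 60.0619 ms
Processing delay = 0.3 ms
Total one-way latency = 60.3619 ms


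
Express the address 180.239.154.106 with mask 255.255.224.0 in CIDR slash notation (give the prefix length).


Binary: 11111111.11111111.11100000.00000000
Count leading 1s
Prefix: /19


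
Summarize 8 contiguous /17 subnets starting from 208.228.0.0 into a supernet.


Original prefix: /17
Number of subnets: 8 = 2^3
New prefix = 17 - 3 = 14
Supernet: 208.228.0.0/14


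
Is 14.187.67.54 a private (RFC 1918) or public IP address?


RFC 1918 private ranges:
  10.0.0.0/8 (10.0.0.0 - 10.255.255.255)
  172.16.0.0/12 (172.16.0.0 - 172.31.255.255)
  192.168.0.0/16 (192.168.0.0 - 192.168.255.255)
Public (not in any RFC 1918 range)


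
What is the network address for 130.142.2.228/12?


IP:   10000010.10001110.00000010.11100100
Mask: 11111111.11110000.00000000.00000000
AND operation:
Net:  10000010.10000000.00000000.00000000
Network: 130.128.0.0/12


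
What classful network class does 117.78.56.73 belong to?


First octet: 117
Binary: 01110101
0xxxxxxx -> Class A (1-126)
Class A, default mask 255.0.0.0 (/8)


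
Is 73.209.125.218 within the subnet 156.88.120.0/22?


Subnet network: 156.88.120.0
Test IP AND mask: 73.209.124.0
No, 73.209.125.218 is not in 156.88.120.0/22


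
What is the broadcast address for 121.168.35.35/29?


Network: 121.168.35.32/29
Host bits = 3
Set all host bits to 1:
Broadcast: 121.168.35.39


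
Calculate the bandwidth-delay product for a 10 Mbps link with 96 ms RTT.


BDP = bandwidth * RTT
= 10 Mbps * 96 ms
= 10 * 1e6 * 96 / 1000 bits
= 960000 bits
= 120000 bytes
= 117.1875 KB
BDP = 960000 bits (120000 bytes)


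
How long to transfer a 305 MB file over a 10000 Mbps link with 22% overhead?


Effective throughput = 10000 * (1 - 22/100) = 7800 Mbps
File size in Mb = 305 * 8 = 2440 Mb
Time = 2440 / 7800
Time = 0.3128 seconds


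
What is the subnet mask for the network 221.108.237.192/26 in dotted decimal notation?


/26 means 26 network bits, 6 host bits
Binary: 11111111111111111111111111000000
Mask: 255.255.255.192


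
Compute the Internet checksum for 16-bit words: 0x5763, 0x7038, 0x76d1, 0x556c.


Sum all words (with carry folding):
+ 0x5763 = 0x5763
+ 0x7038 = 0xc79b
+ 0x76d1 = 0x3e6d
+ 0x556c = 0x93d9
One's complement: ~0x93d9
Checksum = 0x6c26


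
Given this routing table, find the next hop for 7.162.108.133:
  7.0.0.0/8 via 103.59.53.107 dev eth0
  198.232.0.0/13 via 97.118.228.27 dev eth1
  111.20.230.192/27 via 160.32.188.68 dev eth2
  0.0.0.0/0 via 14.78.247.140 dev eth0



Longest prefix match for 7.162.108.133:
  /8 7.0.0.0: MATCH
  /13 198.232.0.0: no
  /27 111.20.230.192: no
  /0 0.0.0.0: MATCH
Selected: next-hop 103.59.53.107 via eth0 (matched /8)


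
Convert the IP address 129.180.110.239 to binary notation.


129 = 10000001
180 = 10110100
110 = 01101110
239 = 11101111
Binary: 10000001.10110100.01101110.11101111


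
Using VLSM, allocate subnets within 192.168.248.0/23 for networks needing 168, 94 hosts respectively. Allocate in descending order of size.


168 hosts -> /24 (254 usable): 192.168.248.0/24
94 hosts -> /25 (126 usable): 192.168.249.0/25
Allocation: 192.168.248.0/24 (168 hosts, 254 usable); 192.168.249.0/25 (94 hosts, 126 usable)


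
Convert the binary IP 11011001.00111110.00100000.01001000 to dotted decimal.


11011001 = 217
00111110 = 62
00100000 = 32
01001000 = 72
IP: 217.62.32.72


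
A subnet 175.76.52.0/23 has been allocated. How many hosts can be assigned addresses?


Host bits = 32 - 23 = 9
Total addresses = 2^9 = 512
Usable = total - 2 (network and broadcast)
Usable hosts: 510


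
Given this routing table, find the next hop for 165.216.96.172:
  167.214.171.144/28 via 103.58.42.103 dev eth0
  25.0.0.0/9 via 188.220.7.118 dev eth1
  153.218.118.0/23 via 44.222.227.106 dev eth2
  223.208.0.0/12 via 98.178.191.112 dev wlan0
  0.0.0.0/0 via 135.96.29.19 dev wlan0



Longest prefix match for 165.216.96.172:
  /28 167.214.171.144: no
  /9 25.0.0.0: no
  /23 153.218.118.0: no
  /12 223.208.0.0: no
  /0 0.0.0.0: MATCH
Selected: next-hop 135.96.29.19 via wlan0 (matched /0)


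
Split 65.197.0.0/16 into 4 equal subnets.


New prefix = 16 + 2 = 18
Each subnet has 16384 addresses
  65.197.0.0/18
  65.197.64.0/18
  65.197.128.0/18
  65.197.192.0/18
Subnets: 65.197.0.0/18, 65.197.64.0/18, 65.197.128.0/18, 65.197.192.0/18


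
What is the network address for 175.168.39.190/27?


IP:   10101111.10101000.00100111.10111110
Mask: 11111111.11111111.11111111.11100000
AND operation:
Net:  10101111.10101000.00100111.10100000
Network: 175.168.39.160/27


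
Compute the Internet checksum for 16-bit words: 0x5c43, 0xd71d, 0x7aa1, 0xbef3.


Sum all words (with carry folding):
+ 0x5c43 = 0x5c43
+ 0xd71d = 0x3361
+ 0x7aa1 = 0xae02
+ 0xbef3 = 0x6cf6
One's complement: ~0x6cf6
Checksum = 0x9309


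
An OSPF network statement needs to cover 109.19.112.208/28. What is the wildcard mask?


Subnet mask: 255.255.255.240
Wildcard = 255.255.255.255 - subnet mask
255 - 255 = 0
255 - 255 = 0
255 - 255 = 0
255 - 240 = 15
Wildcard: 0.0.0.15


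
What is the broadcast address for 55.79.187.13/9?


Network: 55.0.0.0/9
Host bits = 23
Set all host bits to 1:
Broadcast: 55.127.255.255


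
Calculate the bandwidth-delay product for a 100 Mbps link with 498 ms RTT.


BDP = bandwidth * RTT
= 100 Mbps * 498 ms
= 100 * 1e6 * 498 / 1000 bits
= 49800000 bits
= 6225000 bytes
= 6079.1016 KB
BDP = 49800000 bits (6225000 bytes)


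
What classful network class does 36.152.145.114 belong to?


First octet: 36
Binary: 00100100
0xxxxxxx -> Class A (1-126)
Class A, default mask 255.0.0.0 (/8)


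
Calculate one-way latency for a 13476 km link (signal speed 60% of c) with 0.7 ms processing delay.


Speed = 0.6 * 3e5 km/s = 180000 km/s
Propagation delay = 13476 / 180000 = 0.0749 s = 74.8667 ms
Processing delay = 0.7 ms
Total one-way latency = 75.5667 ms


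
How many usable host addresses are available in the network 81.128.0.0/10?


Host bits = 32 - 10 = 22
Total addresses = 2^22 = 4194304
Usable = total - 2 (network and broadcast)
Usable hosts: 4194302


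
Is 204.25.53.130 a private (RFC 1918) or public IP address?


RFC 1918 private ranges:
  10.0.0.0/8 (10.0.0.0 - 10.255.255.255)
  172.16.0.0/12 (172.16.0.0 - 172.31.255.255)
  192.168.0.0/16 (192.168.0.0 - 192.168.255.255)
Public (not in any RFC 1918 range)


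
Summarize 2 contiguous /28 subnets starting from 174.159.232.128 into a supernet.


Original prefix: /28
Number of subnets: 2 = 2^1
New prefix = 28 - 1 = 27
Supernet: 174.159.232.128/27


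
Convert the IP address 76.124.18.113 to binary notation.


76 = 01001100
124 = 01111100
18 = 00010010
113 = 01110001
Binary: 01001100.01111100.00010010.01110001


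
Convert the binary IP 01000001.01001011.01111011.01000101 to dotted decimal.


01000001 = 65
01001011 = 75
01111011 = 123
01000101 = 69
IP: 65.75.123.69


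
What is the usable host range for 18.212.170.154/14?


Network: 18.212.0.0
Broadcast: 18.215.255.255
First usable = network + 1
Last usable = broadcast - 1
Range: 18.212.0.1 to 18.215.255.254


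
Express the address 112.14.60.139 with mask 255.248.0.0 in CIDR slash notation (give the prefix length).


Binary: 11111111.11111000.00000000.00000000
Count leading 1s
Prefix: /13


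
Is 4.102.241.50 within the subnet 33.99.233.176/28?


Subnet network: 33.99.233.176
Test IP AND mask: 4.102.241.48
No, 4.102.241.50 is not in 33.99.233.176/28


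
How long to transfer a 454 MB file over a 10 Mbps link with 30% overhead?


Effective throughput = 10 * (1 - 30/100) = 7 Mbps
File size in Mb = 454 * 8 = 3632 Mb
Time = 3632 / 7
Time = 518.8571 seconds


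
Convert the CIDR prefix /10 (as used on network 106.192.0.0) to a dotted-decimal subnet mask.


/10 means 10 network bits, 22 host bits
Binary: 11111111110000000000000000000000
Mask: 255.192.0.0


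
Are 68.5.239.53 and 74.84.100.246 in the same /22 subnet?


Mask: 255.255.252.0
68.5.239.53 AND mask = 68.5.236.0
74.84.100.246 AND mask = 74.84.100.0
No, different subnets (68.5.236.0 vs 74.84.100.0)


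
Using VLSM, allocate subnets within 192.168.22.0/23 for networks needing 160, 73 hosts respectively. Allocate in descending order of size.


160 hosts -> /24 (254 usable): 192.168.22.0/24
73 hosts -> /25 (126 usable): 192.168.23.0/25
Allocation: 192.168.22.0/24 (160 hosts, 254 usable); 192.168.23.0/25 (73 hosts, 126 usable)


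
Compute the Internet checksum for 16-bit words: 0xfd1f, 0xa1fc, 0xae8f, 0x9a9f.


Sum all words (with carry folding):
+ 0xfd1f = 0xfd1f
+ 0xa1fc = 0x9f1c
+ 0xae8f = 0x4dac
+ 0x9a9f = 0xe84b
One's complement: ~0xe84b
Checksum = 0x17b4


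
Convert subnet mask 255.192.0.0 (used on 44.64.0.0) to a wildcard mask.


Subnet mask: 255.192.0.0
Wildcard = 255.255.255.255 - subnet mask
255 - 255 = 0
255 - 192 = 63
255 - 0 = 255
255 - 0 = 255
Wildcard: 0.63.255.255


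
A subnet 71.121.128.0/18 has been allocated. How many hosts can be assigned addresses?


Host bits = 32 - 18 = 14
Total addresses = 2^14 = 16384
Usable = total - 2 (network and broadcast)
Usable hosts: 16382


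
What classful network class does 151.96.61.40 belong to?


First octet: 151
Binary: 10010111
10xxxxxx -> Class B (128-191)
Class B, default mask 255.255.0.0 (/16)


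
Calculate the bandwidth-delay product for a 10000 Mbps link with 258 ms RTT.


BDP = bandwidth * RTT
= 10000 Mbps * 258 ms
= 10000 * 1e6 * 258 / 1000 bits
= 2580000000 bits
= 322500000 bytes
= 314941.4062 KB
BDP = 2580000000 bits (322500000 bytes)


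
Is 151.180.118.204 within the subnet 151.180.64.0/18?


Subnet network: 151.180.64.0
Test IP AND mask: 151.180.64.0
Yes, 151.180.118.204 is in 151.180.64.0/18


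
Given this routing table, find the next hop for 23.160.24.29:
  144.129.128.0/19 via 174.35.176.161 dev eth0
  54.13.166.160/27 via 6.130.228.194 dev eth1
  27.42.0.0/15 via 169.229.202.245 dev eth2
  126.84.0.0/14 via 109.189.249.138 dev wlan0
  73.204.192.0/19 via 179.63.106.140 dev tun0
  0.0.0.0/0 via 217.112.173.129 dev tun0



Longest prefix match for 23.160.24.29:
  /19 144.129.128.0: no
  /27 54.13.166.160: no
  /15 27.42.0.0: no
  /14 126.84.0.0: no
  /19 73.204.192.0: no
  /0 0.0.0.0: MATCH
Selected: next-hop 217.112.173.129 via tun0 (matched /0)


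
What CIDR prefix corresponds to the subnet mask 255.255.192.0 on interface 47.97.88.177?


Binary: 11111111.11111111.11000000.00000000
Count leading 1s
Prefix: /18


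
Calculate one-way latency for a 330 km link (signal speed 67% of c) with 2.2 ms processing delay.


Speed = 0.67 * 3e5 km/s = 201000 km/s
Propagation delay = 330 / 201000 = 0.0016 s = 1.6418 ms
Processing delay = 2.2 ms
Total one-way latency = 3.8418 ms


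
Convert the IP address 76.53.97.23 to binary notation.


76 = 01001100
53 = 00110101
97 = 01100001
23 = 00010111
Binary: 01001100.00110101.01100001.00010111


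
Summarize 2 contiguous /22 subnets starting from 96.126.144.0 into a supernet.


Original prefix: /22
Number of subnets: 2 = 2^1
New prefix = 22 - 1 = 21
Supernet: 96.126.144.0/21


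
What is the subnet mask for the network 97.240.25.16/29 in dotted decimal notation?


/29 means 29 network bits, 3 host bits
Binary: 11111111111111111111111111111000
Mask: 255.255.255.248


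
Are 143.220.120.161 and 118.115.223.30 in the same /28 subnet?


Mask: 255.255.255.240
143.220.120.161 AND mask = 143.220.120.160
118.115.223.30 AND mask = 118.115.223.16
No, different subnets (143.220.120.160 vs 118.115.223.16)


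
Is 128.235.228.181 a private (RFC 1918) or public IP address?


RFC 1918 private ranges:
  10.0.0.0/8 (10.0.0.0 - 10.255.255.255)
  172.16.0.0/12 (172.16.0.0 - 172.31.255.255)
  192.168.0.0/16 (192.168.0.0 - 192.168.255.255)
Public (not in any RFC 1918 range)


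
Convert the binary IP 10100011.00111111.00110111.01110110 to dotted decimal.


10100011 = 163
00111111 = 63
00110111 = 55
01110110 = 118
IP: 163.63.55.118


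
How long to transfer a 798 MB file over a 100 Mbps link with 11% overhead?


Effective throughput = 100 * (1 - 11/100) = 89 Mbps
File size in Mb = 798 * 8 = 6384 Mb
Time = 6384 / 89
Time = 71.7303 seconds


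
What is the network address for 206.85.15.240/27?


IP:   11001110.01010101.00001111.11110000
Mask: 11111111.11111111.11111111.11100000
AND operation:
Net:  11001110.01010101.00001111.11100000
Network: 206.85.15.224/27


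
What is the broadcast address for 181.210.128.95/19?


Network: 181.210.128.0/19
Host bits = 13
Set all host bits to 1:
Broadcast: 181.210.159.255


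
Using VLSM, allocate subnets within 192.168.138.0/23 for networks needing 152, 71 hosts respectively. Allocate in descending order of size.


152 hosts -> /24 (254 usable): 192.168.138.0/24
71 hosts -> /25 (126 usable): 192.168.139.0/25
Allocation: 192.168.138.0/24 (152 hosts, 254 usable); 192.168.139.0/25 (71 hosts, 126 usable)


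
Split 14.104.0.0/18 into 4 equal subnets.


New prefix = 18 + 2 = 20
Each subnet has 4096 addresses
  14.104.0.0/20
  14.104.16.0/20
  14.104.32.0/20
  14.104.48.0/20
Subnets: 14.104.0.0/20, 14.104.16.0/20, 14.104.32.0/20, 14.104.48.0/20


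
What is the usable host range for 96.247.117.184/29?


Network: 96.247.117.184
Broadcast: 96.247.117.191
First usable = network + 1
Last usable = broadcast - 1
Range: 96.247.117.185 to 96.247.117.190


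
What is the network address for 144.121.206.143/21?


IP:   10010000.01111001.11001110.10001111
Mask: 11111111.11111111.11111000.00000000
AND operation:
Net:  10010000.01111001.11001000.00000000
Network: 144.121.200.0/21


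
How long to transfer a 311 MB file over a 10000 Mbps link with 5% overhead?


Effective throughput = 10000 * (1 - 5/100) = 9500 Mbps
File size in Mb = 311 * 8 = 2488 Mb
Time = 2488 / 9500
Time = 0.2619 seconds


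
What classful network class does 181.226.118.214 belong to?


First octet: 181
Binary: 10110101
10xxxxxx -> Class B (128-191)
Class B, default mask 255.255.0.0 (/16)


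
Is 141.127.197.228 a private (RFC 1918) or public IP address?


RFC 1918 private ranges:
  10.0.0.0/8 (10.0.0.0 - 10.255.255.255)
  172.16.0.0/12 (172.16.0.0 - 172.31.255.255)
  192.168.0.0/16 (192.168.0.0 - 192.168.255.255)
Public (not in any RFC 1918 range)


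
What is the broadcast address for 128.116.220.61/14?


Network: 128.116.0.0/14
Host bits = 18
Set all host bits to 1:
Broadcast: 128.119.255.255


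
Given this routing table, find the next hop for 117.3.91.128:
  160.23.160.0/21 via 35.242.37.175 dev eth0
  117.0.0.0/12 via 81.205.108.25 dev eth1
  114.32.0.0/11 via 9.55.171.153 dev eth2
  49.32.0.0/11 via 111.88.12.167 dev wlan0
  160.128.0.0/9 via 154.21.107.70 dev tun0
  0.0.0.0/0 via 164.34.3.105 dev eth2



Longest prefix match for 117.3.91.128:
  /21 160.23.160.0: no
  /12 117.0.0.0: MATCH
  /11 114.32.0.0: no
  /11 49.32.0.0: no
  /9 160.128.0.0: no
  /0 0.0.0.0: MATCH
Selected: next-hop 81.205.108.25 via eth1 (matched /12)


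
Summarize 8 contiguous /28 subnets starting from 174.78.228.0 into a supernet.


Original prefix: /28
Number of subnets: 8 = 2^3
New prefix = 28 - 3 = 25
Supernet: 174.78.228.0/25


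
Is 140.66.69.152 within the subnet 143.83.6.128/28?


Subnet network: 143.83.6.128
Test IP AND mask: 140.66.69.144
No, 140.66.69.152 is not in 143.83.6.128/28


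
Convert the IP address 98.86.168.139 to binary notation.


98 = 01100010
86 = 01010110
168 = 10101000
139 = 10001011
Binary: 01100010.01010110.10101000.10001011


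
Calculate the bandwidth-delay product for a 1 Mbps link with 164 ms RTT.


BDP = bandwidth * RTT
= 1 Mbps * 164 ms
= 1 * 1e6 * 164 / 1000 bits
= 164000 bits
= 20500 bytes
= 20.0195 KB
BDP = 164000 bits (20500 bytes)


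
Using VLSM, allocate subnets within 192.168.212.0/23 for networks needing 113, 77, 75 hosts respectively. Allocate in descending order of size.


113 hosts -> /25 (126 usable): 192.168.212.0/25
77 hosts -> /25 (126 usable): 192.168.212.128/25
75 hosts -> /25 (126 usable): 192.168.213.0/25
Allocation: 192.168.212.0/25 (113 hosts, 126 usable); 192.168.212.128/25 (77 hosts, 126 usable); 192.168.213.0/25 (75 hosts, 126 usable)


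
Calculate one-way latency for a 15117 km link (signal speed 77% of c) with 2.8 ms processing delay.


Speed = 0.77 * 3e5 km/s = 231000 km/s
Propagation delay = 15117 / 231000 = 0.0654 s = 65.4416 ms
Processing delay = 2.8 ms
Total one-way latency = 68.2416 ms


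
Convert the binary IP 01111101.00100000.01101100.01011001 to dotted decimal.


01111101 = 125
00100000 = 32
01101100 = 108
01011001 = 89
IP: 125.32.108.89


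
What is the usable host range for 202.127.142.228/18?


Network: 202.127.128.0
Broadcast: 202.127.191.255
First usable = network + 1
Last usable = broadcast - 1
Range: 202.127.128.1 to 202.127.191.254


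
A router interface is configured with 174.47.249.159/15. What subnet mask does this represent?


/15 means 15 network bits, 17 host bits
Binary: 11111111111111100000000000000000
Mask: 255.254.0.0


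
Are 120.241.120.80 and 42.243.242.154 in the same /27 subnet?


Mask: 255.255.255.224
120.241.120.80 AND mask = 120.241.120.64
42.243.242.154 AND mask = 42.243.242.128
No, different subnets (120.241.120.64 vs 42.243.242.128)


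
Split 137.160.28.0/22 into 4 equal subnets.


New prefix = 22 + 2 = 24
Each subnet has 256 addresses
  137.160.28.0/24
  137.160.29.0/24
  137.160.30.0/24
  137.160.31.0/24
Subnets: 137.160.28.0/24, 137.160.29.0/24, 137.160.30.0/24, 137.160.31.0/24


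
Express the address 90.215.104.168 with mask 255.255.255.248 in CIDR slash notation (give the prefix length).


Binary: 11111111.11111111.11111111.11111000
Count leading 1s
Prefix: /29


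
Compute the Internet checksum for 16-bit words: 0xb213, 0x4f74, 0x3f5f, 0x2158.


Sum all words (with carry folding):
+ 0xb213 = 0xb213
+ 0x4f74 = 0x0188
+ 0x3f5f = 0x40e7
+ 0x2158 = 0x623f
One's complement: ~0x623f
Checksum = 0x9dc0


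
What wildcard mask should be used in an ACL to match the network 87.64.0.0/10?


Subnet mask: 255.192.0.0
Wildcard = 255.255.255.255 - subnet mask
255 - 255 = 0
255 - 192 = 63
255 - 0 = 255
255 - 0 = 255
Wildcard: 0.63.255.255


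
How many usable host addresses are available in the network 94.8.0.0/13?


Host bits = 32 - 13 = 19
Total addresses = 2^19 = 524288
Usable = total - 2 (network and broadcast)
Usable hosts: 524286


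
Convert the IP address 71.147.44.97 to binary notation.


71 = 01000111
147 = 10010011
44 = 00101100
97 = 01100001
Binary: 01000111.10010011.00101100.01100001


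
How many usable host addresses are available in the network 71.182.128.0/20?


Host bits = 32 - 20 = 12
Total addresses = 2^12 = 4096
Usable = total - 2 (network and broadcast)
Usable hosts: 4094


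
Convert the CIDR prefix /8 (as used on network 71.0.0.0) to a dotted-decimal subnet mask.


/8 means 8 network bits, 24 host bits
Binary: 11111111000000000000000000000000
Mask: 255.0.0.0


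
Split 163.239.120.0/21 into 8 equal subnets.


New prefix = 21 + 3 = 24
Each subnet has 256 addresses
  163.239.120.0/24
  163.239.121.0/24
  163.239.122.0/24
  163.239.123.0/24
  163.239.124.0/24
  163.239.125.0/24
  163.239.126.0/24
  163.239.127.0/24
Subnets: 163.239.120.0/24, 163.239.121.0/24, 163.239.122.0/24, 163.239.123.0/24, 163.239.124.0/24, 163.239.125.0/24, 163.239.126.0/24, 163.239.127.0/24


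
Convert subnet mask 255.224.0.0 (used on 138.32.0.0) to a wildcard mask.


Subnet mask: 255.224.0.0
Wildcard = 255.255.255.255 - subnet mask
255 - 255 = 0
255 - 224 = 31
255 - 0 = 255
255 - 0 = 255
Wildcard: 0.31.255.255


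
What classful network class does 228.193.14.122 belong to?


First octet: 228
Binary: 11100100
1110xxxx -> Class D (224-239)
Class D (multicast), default mask N/A


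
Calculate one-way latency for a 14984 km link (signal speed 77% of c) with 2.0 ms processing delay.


Speed = 0.77 * 3e5 km/s = 231000 km/s
Propagation delay = 14984 / 231000 = 0.0649 s = 64.8658 ms
Processing delay = 2.0 ms
Total one-way latency = 66.8658 ms


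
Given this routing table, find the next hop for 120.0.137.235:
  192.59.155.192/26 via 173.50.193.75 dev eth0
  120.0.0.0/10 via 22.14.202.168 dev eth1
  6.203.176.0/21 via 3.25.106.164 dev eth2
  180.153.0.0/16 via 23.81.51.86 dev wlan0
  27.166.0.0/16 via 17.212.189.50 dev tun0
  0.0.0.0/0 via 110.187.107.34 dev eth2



Longest prefix match for 120.0.137.235:
  /26 192.59.155.192: no
  /10 120.0.0.0: MATCH
  /21 6.203.176.0: no
  /16 180.153.0.0: no
  /16 27.166.0.0: no
  /0 0.0.0.0: MATCH
Selected: next-hop 22.14.202.168 via eth1 (matched /10)


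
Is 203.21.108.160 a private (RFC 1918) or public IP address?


RFC 1918 private ranges:
  10.0.0.0/8 (10.0.0.0 - 10.255.255.255)
  172.16.0.0/12 (172.16.0.0 - 172.31.255.255)
  192.168.0.0/16 (192.168.0.0 - 192.168.255.255)
Public (not in any RFC 1918 range)


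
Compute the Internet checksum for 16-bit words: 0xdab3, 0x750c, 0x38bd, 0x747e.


Sum all words (with carry folding):
+ 0xdab3 = 0xdab3
+ 0x750c = 0x4fc0
+ 0x38bd = 0x887d
+ 0x747e = 0xfcfb
One's complement: ~0xfcfb
Checksum = 0x0304


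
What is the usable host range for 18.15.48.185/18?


Network: 18.15.0.0
Broadcast: 18.15.63.255
First usable = network + 1
Last usable = broadcast - 1
Range: 18.15.0.1 to 18.15.63.254


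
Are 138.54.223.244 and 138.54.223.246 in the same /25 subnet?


Mask: 255.255.255.128
138.54.223.244 AND mask = 138.54.223.128
138.54.223.246 AND mask = 138.54.223.128
Yes, same subnet (138.54.223.128)


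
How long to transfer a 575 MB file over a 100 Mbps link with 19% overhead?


Effective throughput = 100 * (1 - 19/100) = 81 Mbps
File size in Mb = 575 * 8 = 4600 Mb
Time = 4600 / 81
Time = 56.7901 seconds


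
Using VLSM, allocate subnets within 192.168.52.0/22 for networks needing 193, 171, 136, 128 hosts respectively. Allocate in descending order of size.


193 hosts -> /24 (254 usable): 192.168.52.0/24
171 hosts -> /24 (254 usable): 192.168.53.0/24
136 hosts -> /24 (254 usable): 192.168.54.0/24
128 hosts -> /24 (254 usable): 192.168.55.0/24
Allocation: 192.168.52.0/24 (193 hosts, 254 usable); 192.168.53.0/24 (171 hosts, 254 usable); 192.168.54.0/24 (136 hosts, 254 usable); 192.168.55.0/24 (128 hosts, 254 usable)


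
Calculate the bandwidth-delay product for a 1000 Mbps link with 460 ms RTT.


BDP = bandwidth * RTT
= 1000 Mbps * 460 ms
= 1000 * 1e6 * 460 / 1000 bits
= 460000000 bits
= 57500000 bytes
= 56152.3438 KB
BDP = 460000000 bits (57500000 bytes)


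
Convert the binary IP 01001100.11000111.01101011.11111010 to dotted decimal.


01001100 = 76
11000111 = 199
01101011 = 107
11111010 = 250
IP: 76.199.107.250


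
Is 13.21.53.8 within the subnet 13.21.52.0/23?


Subnet network: 13.21.52.0
Test IP AND mask: 13.21.52.0
Yes, 13.21.53.8 is in 13.21.52.0/23


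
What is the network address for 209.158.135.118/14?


IP:   11010001.10011110.10000111.01110110
Mask: 11111111.11111100.00000000.00000000
AND operation:
Net:  11010001.10011100.00000000.00000000
Network: 209.156.0.0/14


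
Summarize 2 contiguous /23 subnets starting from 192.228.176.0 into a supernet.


Original prefix: /23
Number of subnets: 2 = 2^1
New prefix = 23 - 1 = 22
Supernet: 192.228.176.0/22


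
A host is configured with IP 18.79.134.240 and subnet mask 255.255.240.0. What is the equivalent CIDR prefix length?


Binary: 11111111.11111111.11110000.00000000
Count leading 1s
Prefix: /20


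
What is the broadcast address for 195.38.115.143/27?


Network: 195.38.115.128/27
Host bits = 5
Set all host bits to 1:
Broadcast: 195.38.115.159


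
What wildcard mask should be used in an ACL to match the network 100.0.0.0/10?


Subnet mask: 255.192.0.0
Wildcard = 255.255.255.255 - subnet mask
255 - 255 = 0
255 - 192 = 63
255 - 0 = 255
255 - 0 = 255
Wildcard: 0.63.255.255


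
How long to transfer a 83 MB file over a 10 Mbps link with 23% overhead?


Effective throughput = 10 * (1 - 23/100) = 7.7 Mbps
File size in Mb = 83 * 8 = 664 Mb
Time = 664 / 7.7
Time = 86.2338 seconds


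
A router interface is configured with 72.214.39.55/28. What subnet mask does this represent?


/28 means 28 network bits, 4 host bits
Binary: 11111111111111111111111111110000
Mask: 255.255.255.240


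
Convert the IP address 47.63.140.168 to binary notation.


47 = 00101111
63 = 00111111
140 = 10001100
168 = 10101000
Binary: 00101111.00111111.10001100.10101000


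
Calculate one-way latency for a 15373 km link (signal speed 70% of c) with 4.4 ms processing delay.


Speed = 0.7 * 3e5 km/s = 210000 km/s
Propagation delay = 15373 / 210000 = 0.0732 s = 73.2048 ms
Processing delay = 4.4 ms
Total one-way latency = 77.6048 ms


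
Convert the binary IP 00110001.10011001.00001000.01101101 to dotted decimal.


00110001 = 49
10011001 = 153
00001000 = 8
01101101 = 109
IP: 49.153.8.109


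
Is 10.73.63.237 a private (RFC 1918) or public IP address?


RFC 1918 private ranges:
  10.0.0.0/8 (10.0.0.0 - 10.255.255.255)
  172.16.0.0/12 (172.16.0.0 - 172.31.255.255)
  192.168.0.0/16 (192.168.0.0 - 192.168.255.255)
Private (in 10.0.0.0/8)


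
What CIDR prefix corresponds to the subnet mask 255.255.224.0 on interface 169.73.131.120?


Binary: 11111111.11111111.11100000.00000000
Count leading 1s
Prefix: /19


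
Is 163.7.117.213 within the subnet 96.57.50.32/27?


Subnet network: 96.57.50.32
Test IP AND mask: 163.7.117.192
No, 163.7.117.213 is not in 96.57.50.32/27


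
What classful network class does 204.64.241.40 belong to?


First octet: 204
Binary: 11001100
110xxxxx -> Class C (192-223)
Class C, default mask 255.255.255.0 (/24)


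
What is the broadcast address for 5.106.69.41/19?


Network: 5.106.64.0/19
Host bits = 13
Set all host bits to 1:
Broadcast: 5.106.95.255


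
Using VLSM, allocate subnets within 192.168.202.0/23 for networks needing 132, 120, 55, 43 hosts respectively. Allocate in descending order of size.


132 hosts -> /24 (254 usable): 192.168.202.0/24
120 hosts -> /25 (126 usable): 192.168.203.0/25
55 hosts -> /26 (62 usable): 192.168.203.128/26
43 hosts -> /26 (62 usable): 192.168.203.192/26
Allocation: 192.168.202.0/24 (132 hosts, 254 usable); 192.168.203.0/25 (120 hosts, 126 usable); 192.168.203.128/26 (55 hosts, 62 usable); 192.168.203.192/26 (43 hosts, 62 usable)


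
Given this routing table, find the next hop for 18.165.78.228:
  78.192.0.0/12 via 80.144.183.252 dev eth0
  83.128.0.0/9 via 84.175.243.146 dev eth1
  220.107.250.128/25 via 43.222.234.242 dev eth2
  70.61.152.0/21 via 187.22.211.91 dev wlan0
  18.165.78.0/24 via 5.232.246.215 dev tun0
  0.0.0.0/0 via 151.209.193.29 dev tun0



Longest prefix match for 18.165.78.228:
  /12 78.192.0.0: no
  /9 83.128.0.0: no
  /25 220.107.250.128: no
  /21 70.61.152.0: no
  /24 18.165.78.0: MATCH
  /0 0.0.0.0: MATCH
Selected: next-hop 5.232.246.215 via tun0 (matched /24)


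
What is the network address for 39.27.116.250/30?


IP:   00100111.00011011.01110100.11111010
Mask: 11111111.11111111.11111111.11111100
AND operation:
Net:  00100111.00011011.01110100.11111000
Network: 39.27.116.248/30


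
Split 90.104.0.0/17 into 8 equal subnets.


New prefix = 17 + 3 = 20
Each subnet has 4096 addresses
  90.104.0.0/20
  90.104.16.0/20
  90.104.32.0/20
  90.104.48.0/20
  90.104.64.0/20
  90.104.80.0/20
  90.104.96.0/20
  90.104.112.0/20
Subnets: 90.104.0.0/20, 90.104.16.0/20, 90.104.32.0/20, 90.104.48.0/20, 90.104.64.0/20, 90.104.80.0/20, 90.104.96.0/20, 90.104.112.0/20


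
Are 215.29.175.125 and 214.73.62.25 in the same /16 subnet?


Mask: 255.255.0.0
215.29.175.125 AND mask = 215.29.0.0
214.73.62.25 AND mask = 214.73.0.0
No, different subnets (215.29.0.0 vs 214.73.0.0)


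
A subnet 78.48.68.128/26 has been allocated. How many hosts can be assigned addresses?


Host bits = 32 - 26 = 6
Total addresses = 2^6 = 64
Usable = total - 2 (network and broadcast)
Usable hosts: 62


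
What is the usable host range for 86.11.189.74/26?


Network: 86.11.189.64
Broadcast: 86.11.189.127
First usable = network + 1
Last usable = broadcast - 1
Range: 86.11.189.65 to 86.11.189.126


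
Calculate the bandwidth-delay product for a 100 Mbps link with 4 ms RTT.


BDP = bandwidth * RTT
= 100 Mbps * 4 ms
= 100 * 1e6 * 4 / 1000 bits
= 400000 bits
= 50000 bytes
= 48.8281 KB
BDP = 400000 bits (50000 bytes)


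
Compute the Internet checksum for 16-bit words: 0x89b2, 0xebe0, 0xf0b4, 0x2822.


Sum all words (with carry folding):
+ 0x89b2 = 0x89b2
+ 0xebe0 = 0x7593
+ 0xf0b4 = 0x6648
+ 0x2822 = 0x8e6a
One's complement: ~0x8e6a
Checksum = 0x7195


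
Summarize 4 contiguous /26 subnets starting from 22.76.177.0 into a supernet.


Original prefix: /26
Number of subnets: 4 = 2^2
New prefix = 26 - 2 = 24
Supernet: 22.76.177.0/24


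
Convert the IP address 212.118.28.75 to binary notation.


212 = 11010100
118 = 01110110
28 = 00011100
75 = 01001011
Binary: 11010100.01110110.00011100.01001011


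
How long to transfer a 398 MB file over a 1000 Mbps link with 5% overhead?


Effective throughput = 1000 * (1 - 5/100) = 950 Mbps
File size in Mb = 398 * 8 = 3184 Mb
Time = 3184 / 950
Time = 3.3516 seconds


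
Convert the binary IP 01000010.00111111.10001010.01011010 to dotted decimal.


01000010 = 66
00111111 = 63
10001010 = 138
01011010 = 90
IP: 66.63.138.90


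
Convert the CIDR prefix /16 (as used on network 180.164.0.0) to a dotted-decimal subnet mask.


/16 means 16 network bits, 16 host bits
Binary: 11111111111111110000000000000000
Mask: 255.255.0.0


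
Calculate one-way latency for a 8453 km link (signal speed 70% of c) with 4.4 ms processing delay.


Speed = 0.7 * 3e5 km/s = 210000 km/s
Propagation delay = 8453 / 210000 = 0.0403 s = 40.2524 ms
Processing delay = 4.4 ms
Total one-way latency = 44.6524 ms


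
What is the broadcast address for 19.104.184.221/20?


Network: 19.104.176.0/20
Host bits = 12
Set all host bits to 1:
Broadcast: 19.104.191.255


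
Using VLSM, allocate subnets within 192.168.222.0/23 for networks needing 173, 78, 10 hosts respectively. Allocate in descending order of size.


173 hosts -> /24 (254 usable): 192.168.222.0/24
78 hosts -> /25 (126 usable): 192.168.223.0/25
10 hosts -> /28 (14 usable): 192.168.223.128/28
Allocation: 192.168.222.0/24 (173 hosts, 254 usable); 192.168.223.0/25 (78 hosts, 126 usable); 192.168.223.128/28 (10 hosts, 14 usable)


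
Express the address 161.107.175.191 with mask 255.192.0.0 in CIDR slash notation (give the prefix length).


Binary: 11111111.11000000.00000000.00000000
Count leading 1s
Prefix: /10


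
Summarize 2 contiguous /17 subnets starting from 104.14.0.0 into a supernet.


Original prefix: /17
Number of subnets: 2 = 2^1
New prefix = 17 - 1 = 16
Supernet: 104.14.0.0/16


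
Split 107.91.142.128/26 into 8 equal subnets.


New prefix = 26 + 3 = 29
Each subnet has 8 addresses
  107.91.142.128/29
  107.91.142.136/29
  107.91.142.144/29
  107.91.142.152/29
  107.91.142.160/29
  107.91.142.168/29
  107.91.142.176/29
  107.91.142.184/29
Subnets: 107.91.142.128/29, 107.91.142.136/29, 107.91.142.144/29, 107.91.142.152/29, 107.91.142.160/29, 107.91.142.168/29, 107.91.142.176/29, 107.91.142.184/29


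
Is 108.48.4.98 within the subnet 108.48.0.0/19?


Subnet network: 108.48.0.0
Test IP AND mask: 108.48.0.0
Yes, 108.48.4.98 is in 108.48.0.0/19


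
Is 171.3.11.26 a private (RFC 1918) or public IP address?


RFC 1918 private ranges:
  10.0.0.0/8 (10.0.0.0 - 10.255.255.255)
  172.16.0.0/12 (172.16.0.0 - 172.31.255.255)
  192.168.0.0/16 (192.168.0.0 - 192.168.255.255)
Public (not in any RFC 1918 range)


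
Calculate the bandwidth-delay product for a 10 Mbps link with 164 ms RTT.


BDP = bandwidth * RTT
= 10 Mbps * 164 ms
= 10 * 1e6 * 164 / 1000 bits
= 1640000 bits
= 205000 bytes
= 200.1953 KB
BDP = 1640000 bits (205000 bytes)


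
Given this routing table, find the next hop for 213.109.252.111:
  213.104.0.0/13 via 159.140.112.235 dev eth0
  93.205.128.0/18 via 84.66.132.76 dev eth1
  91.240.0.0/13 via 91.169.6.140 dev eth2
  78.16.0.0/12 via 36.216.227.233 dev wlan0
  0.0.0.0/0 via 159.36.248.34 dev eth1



Longest prefix match for 213.109.252.111:
  /13 213.104.0.0: MATCH
  /18 93.205.128.0: no
  /13 91.240.0.0: no
  /12 78.16.0.0: no
  /0 0.0.0.0: MATCH
Selected: next-hop 159.140.112.235 via eth0 (matched /13)


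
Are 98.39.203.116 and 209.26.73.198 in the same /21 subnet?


Mask: 255.255.248.0
98.39.203.116 AND mask = 98.39.200.0
209.26.73.198 AND mask = 209.26.72.0
No, different subnets (98.39.200.0 vs 209.26.72.0)


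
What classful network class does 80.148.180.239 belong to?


First octet: 80
Binary: 01010000
0xxxxxxx -> Class A (1-126)
Class A, default mask 255.0.0.0 (/8)


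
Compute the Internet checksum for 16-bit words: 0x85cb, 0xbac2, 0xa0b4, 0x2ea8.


Sum all words (with carry folding):
+ 0x85cb = 0x85cb
+ 0xbac2 = 0x408e
+ 0xa0b4 = 0xe142
+ 0x2ea8 = 0x0feb
One's complement: ~0x0feb
Checksum = 0xf014


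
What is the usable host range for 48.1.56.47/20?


Network: 48.1.48.0
Broadcast: 48.1.63.255
First usable = network + 1
Last usable = broadcast - 1
Range: 48.1.48.1 to 48.1.63.254


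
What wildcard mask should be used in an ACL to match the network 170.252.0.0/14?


Subnet mask: 255.252.0.0
Wildcard = 255.255.255.255 - subnet mask
255 - 255 = 0
255 - 252 = 3
255 - 0 = 255
255 - 0 = 255
Wildcard: 0.3.255.255


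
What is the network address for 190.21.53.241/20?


IP:   10111110.00010101.00110101.11110001
Mask: 11111111.11111111.11110000.00000000
AND operation:
Net:  10111110.00010101.00110000.00000000
Network: 190.21.48.0/20


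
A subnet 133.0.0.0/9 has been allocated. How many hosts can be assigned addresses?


Host bits = 32 - 9 = 23
Total addresses = 2^23 = 8388608
Usable = total - 2 (network and broadcast)
Usable hosts: 8388606


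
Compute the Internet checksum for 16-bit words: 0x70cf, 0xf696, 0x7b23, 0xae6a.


Sum all words (with carry folding):
+ 0x70cf = 0x70cf
+ 0xf696 = 0x6766
+ 0x7b23 = 0xe289
+ 0xae6a = 0x90f4
One's complement: ~0x90f4
Checksum = 0x6f0b


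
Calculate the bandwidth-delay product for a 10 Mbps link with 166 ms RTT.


BDP = bandwidth * RTT
= 10 Mbps * 166 ms
= 10 * 1e6 * 166 / 1000 bits
= 1660000 bits
= 207500 bytes
= 202.6367 KB
BDP = 1660000 bits (207500 bytes)


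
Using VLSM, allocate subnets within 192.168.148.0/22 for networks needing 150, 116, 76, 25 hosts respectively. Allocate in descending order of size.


150 hosts -> /24 (254 usable): 192.168.148.0/24
116 hosts -> /25 (126 usable): 192.168.149.0/25
76 hosts -> /25 (126 usable): 192.168.149.128/25
25 hosts -> /27 (30 usable): 192.168.150.0/27
Allocation: 192.168.148.0/24 (150 hosts, 254 usable); 192.168.149.0/25 (116 hosts, 126 usable); 192.168.149.128/25 (76 hosts, 126 usable); 192.168.150.0/27 (25 hosts, 30 usable)


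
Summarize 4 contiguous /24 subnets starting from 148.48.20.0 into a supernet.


Original prefix: /24
Number of subnets: 4 = 2^2
New prefix = 24 - 2 = 22
Supernet: 148.48.20.0/22


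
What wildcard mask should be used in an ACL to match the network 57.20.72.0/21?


Subnet mask: 255.255.248.0
Wildcard = 255.255.255.255 - subnet mask
255 - 255 = 0
255 - 255 = 0
255 - 248 = 7
255 - 0 = 255
Wildcard: 0.0.7.255


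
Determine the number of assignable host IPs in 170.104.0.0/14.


Host bits = 32 - 14 = 18
Total addresses = 2^18 = 262144
Usable = total - 2 (network and broadcast)
Usable hosts: 262142


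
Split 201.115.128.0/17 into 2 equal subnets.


New prefix = 17 + 1 = 18
Each subnet has 16384 addresses
  201.115.128.0/18
  201.115.192.0/18
Subnets: 201.115.128.0/18, 201.115.192.0/18


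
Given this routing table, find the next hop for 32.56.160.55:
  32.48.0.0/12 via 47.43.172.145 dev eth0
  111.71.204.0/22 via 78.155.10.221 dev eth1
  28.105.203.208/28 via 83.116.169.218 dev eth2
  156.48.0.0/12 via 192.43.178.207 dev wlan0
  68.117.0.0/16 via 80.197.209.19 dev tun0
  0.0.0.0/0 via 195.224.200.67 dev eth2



Longest prefix match for 32.56.160.55:
  /12 32.48.0.0: MATCH
  /22 111.71.204.0: no
  /28 28.105.203.208: no
  /12 156.48.0.0: no
  /16 68.117.0.0: no
  /0 0.0.0.0: MATCH
Selected: next-hop 47.43.172.145 via eth0 (matched /12)


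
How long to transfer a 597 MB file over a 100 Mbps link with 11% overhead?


Effective throughput = 100 * (1 - 11/100) = 89 Mbps
File size in Mb = 597 * 8 = 4776 Mb
Time = 4776 / 89
Time = 53.6629 seconds


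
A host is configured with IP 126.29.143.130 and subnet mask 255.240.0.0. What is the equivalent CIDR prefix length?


Binary: 11111111.11110000.00000000.00000000
Count leading 1s
Prefix: /12


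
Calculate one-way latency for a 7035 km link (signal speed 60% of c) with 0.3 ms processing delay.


Speed = 0.6 * 3e5 km/s = 180000 km/s
Propagation delay = 7035 / 180000 = 0.0391 s = 39.0833 ms
Processing delay = 0.3 ms
Total one-way latency = 39.3833 ms


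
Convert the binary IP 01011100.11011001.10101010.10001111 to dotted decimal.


01011100 = 92
11011001 = 217
10101010 = 170
10001111 = 143
IP: 92.217.170.143


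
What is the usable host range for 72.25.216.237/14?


Network: 72.24.0.0
Broadcast: 72.27.255.255
First usable = network + 1
Last usable = broadcast - 1
Range: 72.24.0.1 to 72.27.255.254


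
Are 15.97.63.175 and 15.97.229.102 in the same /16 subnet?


Mask: 255.255.0.0
15.97.63.175 AND mask = 15.97.0.0
15.97.229.102 AND mask = 15.97.0.0
Yes, same subnet (15.97.0.0)


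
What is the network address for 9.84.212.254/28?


IP:   00001001.01010100.11010100.11111110
Mask: 11111111.11111111.11111111.11110000
AND operation:
Net:  00001001.01010100.11010100.11110000
Network: 9.84.212.240/28


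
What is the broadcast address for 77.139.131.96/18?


Network: 77.139.128.0/18
Host bits = 14
Set all host bits to 1:
Broadcast: 77.139.191.255
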